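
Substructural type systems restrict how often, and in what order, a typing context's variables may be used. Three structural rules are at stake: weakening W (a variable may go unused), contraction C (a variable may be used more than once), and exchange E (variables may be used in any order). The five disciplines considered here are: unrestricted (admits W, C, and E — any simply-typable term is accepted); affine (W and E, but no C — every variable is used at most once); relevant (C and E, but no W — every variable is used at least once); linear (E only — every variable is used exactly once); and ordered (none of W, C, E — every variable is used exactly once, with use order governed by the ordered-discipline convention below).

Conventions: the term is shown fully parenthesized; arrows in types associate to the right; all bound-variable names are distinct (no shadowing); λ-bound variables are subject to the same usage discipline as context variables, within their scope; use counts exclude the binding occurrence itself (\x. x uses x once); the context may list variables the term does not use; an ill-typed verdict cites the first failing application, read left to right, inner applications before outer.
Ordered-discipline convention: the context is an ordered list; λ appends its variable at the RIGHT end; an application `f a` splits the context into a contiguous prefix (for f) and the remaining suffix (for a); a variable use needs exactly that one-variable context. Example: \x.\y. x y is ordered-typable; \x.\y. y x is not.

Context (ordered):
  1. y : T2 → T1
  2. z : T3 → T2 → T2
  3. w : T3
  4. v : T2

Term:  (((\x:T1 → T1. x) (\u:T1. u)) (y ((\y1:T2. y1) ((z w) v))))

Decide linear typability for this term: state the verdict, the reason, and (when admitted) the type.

yes — y, z, w, v, x, u, y1: one use apiece; term : T1
use counts: y: 1, z: 1, w: 1, v: 1, x (bound): 1, u (bound): 1, y1 (bound): 1
use order (left to right): x, u, y, y1, z, w, v
typing: well-typed — term : T1
all disciplines: ordered ✓, linear ✓, affine ✓, relevant ✓, unrestricted ✓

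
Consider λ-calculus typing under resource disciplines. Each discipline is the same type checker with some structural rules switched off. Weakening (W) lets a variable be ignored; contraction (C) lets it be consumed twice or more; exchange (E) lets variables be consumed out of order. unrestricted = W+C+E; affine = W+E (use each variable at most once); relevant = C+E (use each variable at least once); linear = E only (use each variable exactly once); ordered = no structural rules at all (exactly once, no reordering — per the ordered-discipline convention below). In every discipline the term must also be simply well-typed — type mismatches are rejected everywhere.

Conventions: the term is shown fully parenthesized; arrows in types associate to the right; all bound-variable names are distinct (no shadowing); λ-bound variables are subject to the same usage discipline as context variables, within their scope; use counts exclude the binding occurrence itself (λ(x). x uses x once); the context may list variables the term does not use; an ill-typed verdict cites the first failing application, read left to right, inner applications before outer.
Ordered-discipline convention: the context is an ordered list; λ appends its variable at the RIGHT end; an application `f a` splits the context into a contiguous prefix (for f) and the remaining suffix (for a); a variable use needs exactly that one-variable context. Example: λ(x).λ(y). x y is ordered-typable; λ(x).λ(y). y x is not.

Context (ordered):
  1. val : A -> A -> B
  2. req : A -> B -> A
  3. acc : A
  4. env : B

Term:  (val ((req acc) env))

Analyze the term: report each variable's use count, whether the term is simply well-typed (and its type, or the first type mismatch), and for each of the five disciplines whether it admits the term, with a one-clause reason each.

variable uses: val=1; req=1; acc=1; env=1
uses in reading order: val, req, acc, env
typing: well-typed at A -> B
ordered: ✓ — val, req, acc, env once each; derivable with no W/C/E
linear: ✓ — single use per variable (val, req, acc, env)
affine: ✓ — at most one use each (val, req, acc, env)
relevant: ✓ — none of val, req, acc, env goes unused
unrestricted: ✓ — simply typable at A -> B; W, C, E all held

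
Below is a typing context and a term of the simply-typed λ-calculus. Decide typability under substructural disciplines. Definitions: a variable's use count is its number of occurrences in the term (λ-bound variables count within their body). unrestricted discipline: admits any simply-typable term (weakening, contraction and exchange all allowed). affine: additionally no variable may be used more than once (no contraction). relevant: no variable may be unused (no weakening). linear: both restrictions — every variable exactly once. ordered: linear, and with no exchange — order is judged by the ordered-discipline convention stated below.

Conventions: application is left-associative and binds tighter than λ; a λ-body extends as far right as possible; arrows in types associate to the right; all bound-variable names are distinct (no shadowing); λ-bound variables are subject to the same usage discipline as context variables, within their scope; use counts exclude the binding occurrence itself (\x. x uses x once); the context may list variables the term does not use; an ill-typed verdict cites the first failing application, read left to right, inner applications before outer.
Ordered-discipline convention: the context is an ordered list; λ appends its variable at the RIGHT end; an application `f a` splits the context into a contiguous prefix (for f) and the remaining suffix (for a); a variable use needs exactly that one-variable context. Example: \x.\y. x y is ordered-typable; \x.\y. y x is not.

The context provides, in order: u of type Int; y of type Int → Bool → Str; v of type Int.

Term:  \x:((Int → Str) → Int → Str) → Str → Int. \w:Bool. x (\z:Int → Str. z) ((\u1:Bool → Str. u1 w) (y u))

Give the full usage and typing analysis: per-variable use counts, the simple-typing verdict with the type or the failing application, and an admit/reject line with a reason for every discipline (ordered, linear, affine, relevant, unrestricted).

variable uses: u: 1×, y: 1×, v: 0×, x [bound]: 1×, w [bound]: 1×, z [bound]: 1×, u1 [bound]: 1×
use order (left to right): x, z, u1, w, y, u
typing: well-typed — term : (((Int → Str) → Int → Str) → Str → Int) → Bool → Int
ordered ✗ (v left unused)
linear ✗ (v left unused)
affine ✓ (none of u, y, v, x, w, z, u1 used more than once)
relevant ✗ (v left unused)
unrestricted ✓ (typability at (((Int → Str) → Int → Str) → Str → Int) → Bool → Int is all that's needed)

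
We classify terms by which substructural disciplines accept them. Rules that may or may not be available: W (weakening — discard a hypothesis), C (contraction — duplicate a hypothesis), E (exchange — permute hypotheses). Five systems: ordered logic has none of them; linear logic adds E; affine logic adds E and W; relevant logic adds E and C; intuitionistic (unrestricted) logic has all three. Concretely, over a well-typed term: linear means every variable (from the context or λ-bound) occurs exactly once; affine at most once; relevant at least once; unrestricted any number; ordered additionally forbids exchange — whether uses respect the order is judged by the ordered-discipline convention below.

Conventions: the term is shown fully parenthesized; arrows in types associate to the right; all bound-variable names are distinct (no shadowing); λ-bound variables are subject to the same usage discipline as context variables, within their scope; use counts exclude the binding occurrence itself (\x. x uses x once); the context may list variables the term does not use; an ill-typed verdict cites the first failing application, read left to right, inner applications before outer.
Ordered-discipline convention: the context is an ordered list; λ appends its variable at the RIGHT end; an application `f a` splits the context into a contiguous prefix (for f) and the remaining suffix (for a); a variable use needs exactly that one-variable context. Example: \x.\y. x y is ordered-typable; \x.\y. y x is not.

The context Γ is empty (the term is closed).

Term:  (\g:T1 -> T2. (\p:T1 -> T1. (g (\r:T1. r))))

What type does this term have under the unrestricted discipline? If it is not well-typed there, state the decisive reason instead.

not well-typed under unrestricted — a type mismatch blocks all five
counts: g [bound]=1; p [bound]=0; r [bound]=1
order of uses: g, r
typing: ill-typed: a function awaiting T1 gets T1 -> T1
across the five disciplines: ordered ✗; linear ✗; affine ✗; relevant ✗; unrestricted ✗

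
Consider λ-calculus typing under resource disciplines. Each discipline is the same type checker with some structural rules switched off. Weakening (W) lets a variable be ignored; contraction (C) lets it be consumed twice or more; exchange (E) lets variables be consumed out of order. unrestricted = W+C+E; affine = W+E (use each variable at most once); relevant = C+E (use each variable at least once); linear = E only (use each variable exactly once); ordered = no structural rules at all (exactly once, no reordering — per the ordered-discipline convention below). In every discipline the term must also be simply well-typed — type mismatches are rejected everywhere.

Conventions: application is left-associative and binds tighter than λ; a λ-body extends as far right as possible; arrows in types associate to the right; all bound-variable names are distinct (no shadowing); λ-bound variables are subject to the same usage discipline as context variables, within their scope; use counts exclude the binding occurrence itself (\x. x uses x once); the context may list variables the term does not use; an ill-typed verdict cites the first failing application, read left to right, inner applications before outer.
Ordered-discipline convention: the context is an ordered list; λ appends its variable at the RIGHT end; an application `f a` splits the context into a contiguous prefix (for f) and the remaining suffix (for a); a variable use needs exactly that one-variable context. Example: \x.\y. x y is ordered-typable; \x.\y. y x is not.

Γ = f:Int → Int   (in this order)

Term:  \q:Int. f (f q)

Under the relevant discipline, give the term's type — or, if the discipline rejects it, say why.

term : Int → Int
counts: f ×2, q [bound] ×1
uses in reading order: f, f, q
typing: ✓ — Int → Int
all disciplines: ordered ✗ | linear ✗ | affine ✗ | relevant ✓ | unrestricted ✓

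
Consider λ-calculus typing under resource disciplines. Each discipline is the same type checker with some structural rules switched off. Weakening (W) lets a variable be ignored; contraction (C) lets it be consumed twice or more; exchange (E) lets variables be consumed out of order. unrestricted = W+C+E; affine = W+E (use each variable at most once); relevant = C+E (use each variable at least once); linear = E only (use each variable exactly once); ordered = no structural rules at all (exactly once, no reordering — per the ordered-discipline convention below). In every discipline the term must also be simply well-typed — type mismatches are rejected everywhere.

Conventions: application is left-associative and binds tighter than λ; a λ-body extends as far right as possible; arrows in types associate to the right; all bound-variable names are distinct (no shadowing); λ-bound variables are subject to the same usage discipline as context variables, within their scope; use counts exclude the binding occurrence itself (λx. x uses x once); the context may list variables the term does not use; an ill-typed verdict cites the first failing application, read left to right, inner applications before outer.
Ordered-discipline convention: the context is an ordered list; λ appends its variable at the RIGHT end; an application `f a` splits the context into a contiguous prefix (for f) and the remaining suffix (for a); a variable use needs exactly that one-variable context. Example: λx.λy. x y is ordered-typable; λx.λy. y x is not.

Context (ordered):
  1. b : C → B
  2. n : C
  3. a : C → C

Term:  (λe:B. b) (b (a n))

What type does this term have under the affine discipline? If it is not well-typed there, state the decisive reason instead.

not well-typed under affine — needs contraction — b ×2
usage: b ×2; n ×1; a ×1; e (λ-bound) ×0
uses in reading order: b, b, a, n
typing: well-typed at C → B
per-discipline verdicts: ordered ✗; linear ✗; affine ✗; relevant ✗; unrestricted ✓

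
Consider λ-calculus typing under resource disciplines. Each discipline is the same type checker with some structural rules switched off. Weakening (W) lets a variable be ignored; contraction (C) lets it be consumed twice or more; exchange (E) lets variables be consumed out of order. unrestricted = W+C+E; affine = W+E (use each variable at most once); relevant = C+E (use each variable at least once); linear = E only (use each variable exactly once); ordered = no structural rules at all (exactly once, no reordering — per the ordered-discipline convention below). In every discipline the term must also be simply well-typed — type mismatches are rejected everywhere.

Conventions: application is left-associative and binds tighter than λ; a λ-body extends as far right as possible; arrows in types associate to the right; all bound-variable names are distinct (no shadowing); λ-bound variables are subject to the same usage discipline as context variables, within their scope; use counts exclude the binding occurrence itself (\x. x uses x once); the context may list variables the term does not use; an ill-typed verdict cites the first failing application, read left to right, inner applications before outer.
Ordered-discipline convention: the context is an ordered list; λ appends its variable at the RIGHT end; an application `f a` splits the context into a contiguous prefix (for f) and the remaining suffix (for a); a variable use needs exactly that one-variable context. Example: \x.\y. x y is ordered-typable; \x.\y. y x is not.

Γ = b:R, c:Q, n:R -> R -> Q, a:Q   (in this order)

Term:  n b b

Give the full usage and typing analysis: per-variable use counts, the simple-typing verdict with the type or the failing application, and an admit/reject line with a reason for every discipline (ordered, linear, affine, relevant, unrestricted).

counts: b: 2, c: 0, n: 1, a: 0
left-to-right use order: n, b, b
typing: the term checks, with type Q
ordered: ✗, repeated use of b ×2; c, a left unused
linear: ✗, repeated use of b ×2; c, a left unused
affine: ✗, repeated use of b ×2
relevant: ✗, c, a left unused
unrestricted: ✓, type-checks (Q) and nothing is barred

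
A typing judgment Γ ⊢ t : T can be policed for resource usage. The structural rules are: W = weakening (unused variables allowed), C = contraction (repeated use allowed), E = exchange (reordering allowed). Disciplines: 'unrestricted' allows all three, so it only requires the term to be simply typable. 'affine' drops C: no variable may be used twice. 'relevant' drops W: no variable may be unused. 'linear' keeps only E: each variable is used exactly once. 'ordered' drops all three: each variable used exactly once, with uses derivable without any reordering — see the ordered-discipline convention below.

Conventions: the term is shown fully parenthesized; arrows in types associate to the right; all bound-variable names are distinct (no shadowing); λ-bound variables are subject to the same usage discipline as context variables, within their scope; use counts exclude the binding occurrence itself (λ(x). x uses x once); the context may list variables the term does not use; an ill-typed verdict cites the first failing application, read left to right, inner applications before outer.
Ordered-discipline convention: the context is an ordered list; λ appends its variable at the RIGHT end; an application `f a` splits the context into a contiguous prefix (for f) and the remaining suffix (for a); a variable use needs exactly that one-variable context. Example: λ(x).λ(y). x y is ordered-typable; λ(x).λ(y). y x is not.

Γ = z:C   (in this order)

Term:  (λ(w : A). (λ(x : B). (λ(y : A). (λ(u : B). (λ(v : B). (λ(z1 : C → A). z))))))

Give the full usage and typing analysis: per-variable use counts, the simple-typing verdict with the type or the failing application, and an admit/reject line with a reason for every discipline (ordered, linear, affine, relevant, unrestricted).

variable uses: z: 1×, w [bound]: 0×, x [bound]: 0×, y [bound]: 0×, u [bound]: 0×, v [bound]: 0×, z1 [bound]: 0×
left-to-right use order: z
typing: well-typed at A → B → A → B → B → (C → A) → C
ordered ✗ (w, x, y, u, v, z1 left unused)
linear ✗ (w, x, y, u, v, z1 left unused)
affine ✓ (no duplicate uses among z, w, x, y, u, v, z1)
relevant ✗ (w, x, y, u, v, z1 left unused)
unrestricted ✓ (type-checks (A → B → A → B → B → (C → A) → C) and nothing is barred)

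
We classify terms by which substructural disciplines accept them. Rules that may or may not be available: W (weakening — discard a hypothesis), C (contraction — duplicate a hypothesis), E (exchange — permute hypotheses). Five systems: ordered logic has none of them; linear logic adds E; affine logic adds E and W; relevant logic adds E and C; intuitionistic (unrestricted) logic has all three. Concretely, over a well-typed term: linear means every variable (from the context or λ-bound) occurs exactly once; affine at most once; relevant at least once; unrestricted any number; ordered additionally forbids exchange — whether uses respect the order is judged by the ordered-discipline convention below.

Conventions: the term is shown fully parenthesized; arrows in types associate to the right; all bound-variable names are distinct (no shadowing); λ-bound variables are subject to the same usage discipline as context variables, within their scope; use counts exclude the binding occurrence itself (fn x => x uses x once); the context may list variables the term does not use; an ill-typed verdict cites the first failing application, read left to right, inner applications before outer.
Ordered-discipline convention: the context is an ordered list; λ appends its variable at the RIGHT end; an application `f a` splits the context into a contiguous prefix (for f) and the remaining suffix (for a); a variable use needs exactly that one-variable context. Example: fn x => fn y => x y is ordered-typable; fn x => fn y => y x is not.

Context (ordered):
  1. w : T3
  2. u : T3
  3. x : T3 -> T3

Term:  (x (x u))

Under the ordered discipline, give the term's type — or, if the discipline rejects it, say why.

not well-typed under ordered — needs contraction — x ×2; w never used (weakening)
counts: w=0; u=1; x=2
left-to-right use order: x, x, u
typing: well-typed at T3
across the five disciplines: ordered ✗ | linear ✗ | affine ✗ | relevant ✗ | unrestricted ✓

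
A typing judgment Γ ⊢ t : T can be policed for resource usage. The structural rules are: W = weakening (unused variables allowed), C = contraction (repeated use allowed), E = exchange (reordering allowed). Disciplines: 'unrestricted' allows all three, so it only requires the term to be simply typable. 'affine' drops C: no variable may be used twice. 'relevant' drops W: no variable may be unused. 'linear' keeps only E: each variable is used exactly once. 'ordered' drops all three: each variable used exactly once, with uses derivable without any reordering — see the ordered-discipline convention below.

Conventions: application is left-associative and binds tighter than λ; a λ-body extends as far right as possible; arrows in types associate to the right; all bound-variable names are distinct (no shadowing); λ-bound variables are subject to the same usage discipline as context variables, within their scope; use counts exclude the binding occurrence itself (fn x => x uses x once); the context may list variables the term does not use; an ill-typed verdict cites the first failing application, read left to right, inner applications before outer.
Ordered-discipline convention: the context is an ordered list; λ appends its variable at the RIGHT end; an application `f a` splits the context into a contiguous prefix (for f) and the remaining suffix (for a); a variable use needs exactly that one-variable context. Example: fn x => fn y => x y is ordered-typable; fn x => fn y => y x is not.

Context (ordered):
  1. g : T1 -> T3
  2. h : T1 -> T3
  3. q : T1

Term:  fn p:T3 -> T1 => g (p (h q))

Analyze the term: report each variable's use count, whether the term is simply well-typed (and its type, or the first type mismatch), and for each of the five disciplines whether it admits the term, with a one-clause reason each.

usage: g: 1×, h: 1×, q: 1×, p (bound): 1×
use order (left to right): g, p, h, q
typing: well-typed — term : (T3 -> T1) -> T3
ordered: ✗ — no ordered split (uses run g, p, h, q)
linear: ✓ — g, h, q, p: one use apiece
affine: ✓ — at most one use each (g, h, q, p)
relevant: ✓ — g, h, q, p: all used, weakening unneeded
unrestricted: ✓ — well-typed at (T3 -> T1) -> T3; no restrictions here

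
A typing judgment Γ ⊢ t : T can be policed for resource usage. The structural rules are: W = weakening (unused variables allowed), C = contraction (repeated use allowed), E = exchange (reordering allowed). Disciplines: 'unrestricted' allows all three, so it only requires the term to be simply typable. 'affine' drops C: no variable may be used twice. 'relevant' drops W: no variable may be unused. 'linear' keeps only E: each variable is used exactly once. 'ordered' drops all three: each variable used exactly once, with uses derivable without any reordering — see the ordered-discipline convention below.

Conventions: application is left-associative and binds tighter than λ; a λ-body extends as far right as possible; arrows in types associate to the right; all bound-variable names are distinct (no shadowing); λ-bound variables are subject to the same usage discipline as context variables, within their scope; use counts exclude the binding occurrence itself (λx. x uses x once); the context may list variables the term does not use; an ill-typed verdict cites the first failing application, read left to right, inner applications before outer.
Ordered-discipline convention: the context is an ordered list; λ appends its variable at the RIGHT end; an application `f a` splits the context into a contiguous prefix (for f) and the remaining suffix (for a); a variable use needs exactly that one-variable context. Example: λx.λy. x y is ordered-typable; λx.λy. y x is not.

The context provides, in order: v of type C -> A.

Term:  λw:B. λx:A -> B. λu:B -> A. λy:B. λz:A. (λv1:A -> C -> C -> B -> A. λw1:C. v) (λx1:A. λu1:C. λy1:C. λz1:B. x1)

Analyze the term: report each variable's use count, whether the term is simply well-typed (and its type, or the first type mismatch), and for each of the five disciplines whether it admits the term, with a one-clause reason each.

variable uses: v: 1×; w (λ-bound): 0×; x (λ-bound): 0×; u (λ-bound): 0×; y (λ-bound): 0×; z (λ-bound): 0×; v1 (λ-bound): 0×; w1 (λ-bound): 0×; x1 (λ-bound): 1×; u1 (λ-bound): 0×; y1 (λ-bound): 0×; z1 (λ-bound): 0×
order of uses: v, x1
typing: ✓ — B -> (A -> B) -> (B -> A) -> B -> A -> C -> C -> A
ordered: ✗ — unused: w, x, u, y, z, v1, w1, u1, y1, z1 — weakening required
linear: ✗ — unused: w, x, u, y, z, v1, w1, u1, y1, z1 — weakening required
affine: ✓ — v, w, x, u, y, z, v1, w1, x1, u1, y1, z1: no repeats, contraction unneeded
relevant: ✗ — unused: w, x, u, y, z, v1, w1, u1, y1, z1 — weakening required
unrestricted: ✓ — simply typable at B -> (A -> B) -> (B -> A) -> B -> A -> C -> C -> A; W, C, E all held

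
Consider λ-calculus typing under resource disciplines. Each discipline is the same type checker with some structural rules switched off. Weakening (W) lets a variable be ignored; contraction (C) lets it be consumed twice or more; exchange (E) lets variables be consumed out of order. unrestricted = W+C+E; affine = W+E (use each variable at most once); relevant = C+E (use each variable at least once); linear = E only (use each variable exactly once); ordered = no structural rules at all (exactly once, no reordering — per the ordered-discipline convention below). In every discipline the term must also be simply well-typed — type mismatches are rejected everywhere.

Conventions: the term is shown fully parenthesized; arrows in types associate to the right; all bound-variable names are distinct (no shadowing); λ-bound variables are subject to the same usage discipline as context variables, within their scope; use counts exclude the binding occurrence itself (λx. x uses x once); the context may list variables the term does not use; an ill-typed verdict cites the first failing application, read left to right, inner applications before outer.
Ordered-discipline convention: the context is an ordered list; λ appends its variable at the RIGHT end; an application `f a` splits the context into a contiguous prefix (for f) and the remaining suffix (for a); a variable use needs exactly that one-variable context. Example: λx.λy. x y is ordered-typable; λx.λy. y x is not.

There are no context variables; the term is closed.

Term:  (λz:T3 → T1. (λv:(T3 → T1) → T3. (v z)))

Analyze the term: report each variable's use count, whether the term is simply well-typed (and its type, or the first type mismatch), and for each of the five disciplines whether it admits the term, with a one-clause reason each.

usage: z [bound] ×1, v [bound] ×1
left-to-right use order: v, z
typing: well-typed at (T3 → T1) → ((T3 → T1) → T3) → T3
ordered ✗ (no contiguous prefix/suffix split fits v, z)
linear ✓ (single use per variable (z, v))
affine ✓ (at most one use each (z, v))
relevant ✓ (at least one use each (z, v))
unrestricted ✓ (type-checks ((T3 → T1) → ((T3 → T1) → T3) → T3) and nothing is barred)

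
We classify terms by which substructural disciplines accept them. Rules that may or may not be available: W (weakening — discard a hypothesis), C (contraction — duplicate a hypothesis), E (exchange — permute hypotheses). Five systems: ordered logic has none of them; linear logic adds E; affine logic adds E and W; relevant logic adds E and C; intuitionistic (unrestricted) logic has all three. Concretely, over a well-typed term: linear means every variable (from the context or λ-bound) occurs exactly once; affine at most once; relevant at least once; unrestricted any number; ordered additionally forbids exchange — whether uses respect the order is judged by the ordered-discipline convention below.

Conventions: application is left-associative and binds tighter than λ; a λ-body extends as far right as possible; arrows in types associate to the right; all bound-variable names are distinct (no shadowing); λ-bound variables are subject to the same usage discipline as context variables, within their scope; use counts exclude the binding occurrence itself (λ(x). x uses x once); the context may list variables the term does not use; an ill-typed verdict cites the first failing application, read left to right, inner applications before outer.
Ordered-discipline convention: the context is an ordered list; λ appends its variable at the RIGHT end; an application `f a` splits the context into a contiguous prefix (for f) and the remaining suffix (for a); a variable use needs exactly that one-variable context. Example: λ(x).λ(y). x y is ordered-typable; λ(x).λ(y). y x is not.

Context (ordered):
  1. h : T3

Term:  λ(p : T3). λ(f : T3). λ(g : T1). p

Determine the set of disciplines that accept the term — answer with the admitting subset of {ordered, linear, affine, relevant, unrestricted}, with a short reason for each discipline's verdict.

admitted in: affine, unrestricted
use counts: h ×0; p [bound] ×1; f [bound] ×0; g [bound] ×0
use order (left to right): p
typing: ✓ — T3 -> T3 -> T1 -> T3
ordered: ✗, needs weakening: h, f, g unused
linear: ✗, needs weakening: h, f, g unused
affine: ✓, none of h, p, f, g used more than once
relevant: ✗, needs weakening: h, f, g unused
unrestricted: ✓, simply typable at T3 -> T3 -> T1 -> T3; W, C, E all held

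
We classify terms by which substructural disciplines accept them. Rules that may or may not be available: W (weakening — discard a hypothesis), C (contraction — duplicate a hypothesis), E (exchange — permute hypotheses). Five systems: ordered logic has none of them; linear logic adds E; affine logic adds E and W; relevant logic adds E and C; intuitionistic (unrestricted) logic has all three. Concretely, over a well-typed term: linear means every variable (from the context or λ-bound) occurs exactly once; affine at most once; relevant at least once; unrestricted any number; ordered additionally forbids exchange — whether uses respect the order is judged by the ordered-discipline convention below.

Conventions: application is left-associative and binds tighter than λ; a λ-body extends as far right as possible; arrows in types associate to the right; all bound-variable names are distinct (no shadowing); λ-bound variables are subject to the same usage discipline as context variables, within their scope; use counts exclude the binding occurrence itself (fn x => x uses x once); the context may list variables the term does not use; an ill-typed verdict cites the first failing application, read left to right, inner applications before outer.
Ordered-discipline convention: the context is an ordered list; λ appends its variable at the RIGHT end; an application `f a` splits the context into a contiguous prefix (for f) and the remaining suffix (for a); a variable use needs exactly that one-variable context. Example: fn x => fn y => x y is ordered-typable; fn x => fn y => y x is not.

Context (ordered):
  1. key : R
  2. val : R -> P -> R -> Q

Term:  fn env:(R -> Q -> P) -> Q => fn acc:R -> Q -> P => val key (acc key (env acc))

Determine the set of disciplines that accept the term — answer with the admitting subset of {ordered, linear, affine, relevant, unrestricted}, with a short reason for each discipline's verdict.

accepted by: relevant, unrestricted
usage: key: 2, val: 1, env [bound]: 1, acc [bound]: 2
order of uses: val, key, acc, key, env, acc
typing: well-typed — term : ((R -> Q -> P) -> Q) -> (R -> Q -> P) -> R -> Q
ordered: ✗, needs contraction — key ×2, acc ×2
linear: ✗, needs contraction — key ×2, acc ×2
affine: ✗, needs contraction — key ×2, acc ×2
relevant: ✓, key, val, env, acc: all used, weakening unneeded
unrestricted: ✓, simply typable at ((R -> Q -> P) -> Q) -> (R -> Q -> P) -> R -> Q; W, C, E all held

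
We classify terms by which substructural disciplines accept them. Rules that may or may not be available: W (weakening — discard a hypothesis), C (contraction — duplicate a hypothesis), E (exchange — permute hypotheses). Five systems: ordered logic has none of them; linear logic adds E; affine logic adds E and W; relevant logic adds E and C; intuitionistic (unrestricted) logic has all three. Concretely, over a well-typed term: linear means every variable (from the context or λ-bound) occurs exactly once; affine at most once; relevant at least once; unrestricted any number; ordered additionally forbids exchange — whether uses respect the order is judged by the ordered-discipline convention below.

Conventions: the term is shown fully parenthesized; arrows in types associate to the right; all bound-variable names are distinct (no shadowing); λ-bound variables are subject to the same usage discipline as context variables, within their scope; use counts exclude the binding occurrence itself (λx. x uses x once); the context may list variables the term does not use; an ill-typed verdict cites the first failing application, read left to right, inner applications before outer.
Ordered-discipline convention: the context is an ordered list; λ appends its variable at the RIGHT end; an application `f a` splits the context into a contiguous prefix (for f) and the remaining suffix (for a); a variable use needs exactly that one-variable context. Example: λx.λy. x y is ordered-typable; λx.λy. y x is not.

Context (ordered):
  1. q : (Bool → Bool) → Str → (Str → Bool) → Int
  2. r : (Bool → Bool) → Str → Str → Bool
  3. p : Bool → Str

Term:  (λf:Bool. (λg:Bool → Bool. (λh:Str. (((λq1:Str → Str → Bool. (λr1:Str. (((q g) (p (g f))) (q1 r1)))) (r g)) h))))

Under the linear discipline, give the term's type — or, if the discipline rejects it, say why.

not well-typed under linear — repeated use of g ×3
counts: q ×1; r ×1; p ×1; f (λ-bound) ×1; g (λ-bound) ×3; h (λ-bound) ×1; q1 (λ-bound) ×1; r1 (λ-bound) ×1
use order (left to right): q, g, p, g, f, q1, r1, r, g, h
typing: the term checks, with type Bool → (Bool → Bool) → Str → Int
across the five disciplines: ordered ✗ | linear ✗ | affine ✗ | relevant ✓ | unrestricted ✓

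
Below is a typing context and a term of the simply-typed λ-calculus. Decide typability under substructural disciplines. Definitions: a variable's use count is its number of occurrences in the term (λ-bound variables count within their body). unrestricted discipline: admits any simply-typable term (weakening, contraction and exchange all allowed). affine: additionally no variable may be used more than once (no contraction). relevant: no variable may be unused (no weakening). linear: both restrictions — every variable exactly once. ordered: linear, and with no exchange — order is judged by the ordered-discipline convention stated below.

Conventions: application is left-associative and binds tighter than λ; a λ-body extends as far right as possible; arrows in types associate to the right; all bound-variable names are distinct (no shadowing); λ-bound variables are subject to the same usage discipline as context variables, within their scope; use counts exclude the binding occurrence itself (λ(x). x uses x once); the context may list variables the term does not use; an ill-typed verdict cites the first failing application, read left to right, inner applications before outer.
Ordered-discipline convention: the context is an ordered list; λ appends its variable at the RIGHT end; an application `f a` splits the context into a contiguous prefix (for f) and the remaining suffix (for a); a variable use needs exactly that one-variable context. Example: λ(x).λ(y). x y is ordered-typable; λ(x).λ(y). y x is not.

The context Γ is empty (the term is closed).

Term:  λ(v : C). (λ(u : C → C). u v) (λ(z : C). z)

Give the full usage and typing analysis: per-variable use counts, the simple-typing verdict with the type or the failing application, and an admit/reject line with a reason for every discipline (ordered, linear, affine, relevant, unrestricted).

usage: v [bound]=1; u [bound]=1; z [bound]=1
uses in reading order: u, v, z
typing: ✓ — C → C
ordered ✗ (no ordered split (uses run u, v, z))
linear ✓ (exactly-once usage across v, u, z)
affine ✓ (v, u, z: no repeats, contraction unneeded)
relevant ✓ (none of v, u, z goes unused)
unrestricted ✓ (well-typed at C → C; no restrictions here)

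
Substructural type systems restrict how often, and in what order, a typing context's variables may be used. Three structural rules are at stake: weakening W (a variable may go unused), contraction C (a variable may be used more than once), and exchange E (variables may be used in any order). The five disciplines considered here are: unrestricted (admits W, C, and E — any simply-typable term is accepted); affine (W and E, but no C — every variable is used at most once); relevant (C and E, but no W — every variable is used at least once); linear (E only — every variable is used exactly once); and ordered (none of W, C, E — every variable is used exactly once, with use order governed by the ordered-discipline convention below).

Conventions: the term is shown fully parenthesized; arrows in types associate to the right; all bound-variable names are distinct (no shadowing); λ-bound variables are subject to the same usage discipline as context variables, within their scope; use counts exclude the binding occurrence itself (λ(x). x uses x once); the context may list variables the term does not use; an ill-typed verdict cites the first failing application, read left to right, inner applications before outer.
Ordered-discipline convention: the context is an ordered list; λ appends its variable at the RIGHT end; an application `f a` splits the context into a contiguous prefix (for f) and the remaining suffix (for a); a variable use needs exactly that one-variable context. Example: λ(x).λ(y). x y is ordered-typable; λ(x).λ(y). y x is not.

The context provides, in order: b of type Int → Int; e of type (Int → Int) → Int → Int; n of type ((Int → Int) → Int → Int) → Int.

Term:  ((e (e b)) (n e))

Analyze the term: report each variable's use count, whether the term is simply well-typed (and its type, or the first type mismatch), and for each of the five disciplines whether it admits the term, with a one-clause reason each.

usage: b: 1, e: 3, n: 1
order of uses: e, e, b, n, e
typing: ✓ — Int
ordered ✗ (needs contraction — e ×3)
linear ✗ (needs contraction — e ×3)
affine ✗ (needs contraction — e ×3)
relevant ✓ (every one of b, e, n appears)
unrestricted ✓ (type-checks (Int) and nothing is barred)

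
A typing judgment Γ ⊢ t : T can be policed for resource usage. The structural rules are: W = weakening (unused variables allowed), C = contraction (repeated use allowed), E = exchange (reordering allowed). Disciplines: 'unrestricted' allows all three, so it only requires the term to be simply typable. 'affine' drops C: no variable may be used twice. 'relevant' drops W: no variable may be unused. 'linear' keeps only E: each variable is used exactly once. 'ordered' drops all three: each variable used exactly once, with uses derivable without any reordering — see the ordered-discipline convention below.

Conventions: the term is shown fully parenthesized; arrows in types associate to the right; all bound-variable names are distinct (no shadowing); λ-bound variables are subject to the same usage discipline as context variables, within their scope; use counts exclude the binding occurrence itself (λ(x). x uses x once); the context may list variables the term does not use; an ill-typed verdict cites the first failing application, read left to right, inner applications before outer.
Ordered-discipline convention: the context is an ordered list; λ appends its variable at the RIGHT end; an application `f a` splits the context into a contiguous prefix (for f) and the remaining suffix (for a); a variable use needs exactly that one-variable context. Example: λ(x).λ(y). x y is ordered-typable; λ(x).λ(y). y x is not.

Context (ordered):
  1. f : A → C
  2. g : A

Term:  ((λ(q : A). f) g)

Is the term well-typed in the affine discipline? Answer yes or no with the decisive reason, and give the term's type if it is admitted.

yes — none of f, g, q used more than once; term : A → C
variable uses: f ×1, g ×1, q [bound] ×0
uses in reading order: f, g
typing: ✓ — A → C
across the five disciplines: ordered ✗, linear ✗, affine ✓, relevant ✗, unrestricted ✓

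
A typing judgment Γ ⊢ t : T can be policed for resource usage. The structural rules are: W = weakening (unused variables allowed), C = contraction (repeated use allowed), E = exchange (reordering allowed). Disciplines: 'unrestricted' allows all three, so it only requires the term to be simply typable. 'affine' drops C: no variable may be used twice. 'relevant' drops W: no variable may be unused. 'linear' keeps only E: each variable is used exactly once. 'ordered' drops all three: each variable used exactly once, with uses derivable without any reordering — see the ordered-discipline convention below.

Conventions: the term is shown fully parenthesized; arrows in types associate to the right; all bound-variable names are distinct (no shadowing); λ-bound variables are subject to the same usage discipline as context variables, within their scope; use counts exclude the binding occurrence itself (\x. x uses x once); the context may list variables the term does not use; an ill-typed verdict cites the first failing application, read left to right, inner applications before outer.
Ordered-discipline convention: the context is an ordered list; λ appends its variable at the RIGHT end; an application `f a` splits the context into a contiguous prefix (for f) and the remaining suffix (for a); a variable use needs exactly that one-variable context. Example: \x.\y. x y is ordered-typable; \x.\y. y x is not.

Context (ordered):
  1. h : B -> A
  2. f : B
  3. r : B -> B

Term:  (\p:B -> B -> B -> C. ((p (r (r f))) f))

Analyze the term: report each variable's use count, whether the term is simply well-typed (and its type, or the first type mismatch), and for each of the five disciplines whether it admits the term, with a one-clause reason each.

counts: h: 0×; f: 2×; r: 2×; p (λ-bound): 1×
use order (left to right): p, r, r, f, f
typing: ✓ — (B -> B -> B -> C) -> B -> C
ordered ✗ (repeated use of f ×2, r ×2; h never used (weakening))
linear ✗ (repeated use of f ×2, r ×2; h never used (weakening))
affine ✗ (repeated use of f ×2, r ×2)
relevant ✗ (h never used (weakening))
unrestricted ✓ (type-checks ((B -> B -> B -> C) -> B -> C) and nothing is barred)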